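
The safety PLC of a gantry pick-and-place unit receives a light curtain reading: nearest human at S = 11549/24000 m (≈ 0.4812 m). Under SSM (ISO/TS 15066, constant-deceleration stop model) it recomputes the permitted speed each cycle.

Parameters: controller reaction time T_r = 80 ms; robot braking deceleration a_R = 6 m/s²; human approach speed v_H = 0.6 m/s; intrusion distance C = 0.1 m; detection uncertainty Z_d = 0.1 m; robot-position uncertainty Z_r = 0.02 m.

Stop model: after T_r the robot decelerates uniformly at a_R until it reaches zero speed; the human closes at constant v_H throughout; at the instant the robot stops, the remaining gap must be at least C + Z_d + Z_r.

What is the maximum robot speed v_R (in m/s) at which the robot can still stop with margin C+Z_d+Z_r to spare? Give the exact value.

v_R_max = 17/20 m/s = 0.8500 m/s

quadratic (1/12)·v² + (9/50)·v + (-5117/24000) = 0
  disc = (9/50)² − 4·(1/12)·(-5117/24000) = 37249/360000 ; √disc = 193/600
  v_R = (−(9/50) + 193/600) / (2·(1/12)) = 17/20 m/s
check:
T_s = v_R/a_R = (17/20)/6 = 0.1417 s
robot covers v_R·T_r = 0.8500·0.0800 = 0.0680 m before braking
robot covers 0.8500·0.1417 − ½·6.0000·0.1417² = 0.0602 m while stopping
human closes 0.6000·0.2217 = 0.1330 m
C+Z_d+Z_r = 0.1000+0.1000+0.0200 = 0.2200 m
sum ≈ 0.0680+0.0602+0.1330+0.2200 ≈ 0.4812 m = S ✓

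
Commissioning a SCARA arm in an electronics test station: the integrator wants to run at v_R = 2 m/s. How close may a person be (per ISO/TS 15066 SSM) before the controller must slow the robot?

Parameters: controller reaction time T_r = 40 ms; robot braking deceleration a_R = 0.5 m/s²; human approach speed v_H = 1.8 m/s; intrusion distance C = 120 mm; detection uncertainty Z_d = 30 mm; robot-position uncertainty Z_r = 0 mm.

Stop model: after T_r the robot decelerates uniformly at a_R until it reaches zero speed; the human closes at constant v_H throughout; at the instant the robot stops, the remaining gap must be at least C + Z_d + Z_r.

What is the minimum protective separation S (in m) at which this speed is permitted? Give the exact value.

S_min = 5751/500 m = 11.5020 m

stop time T_s = 2/(1/2) = 4.0000 s
robot covers v_R·T_r = 2.0000·0.0400 = 0.0800 m before braking
robot under decel: 2.0000²/(2·0.5000) = 4.0000 m
person approaches 1.8000·(0.0400+4.0000) = 7.2720 m
C+Z_d+Z_r = 0.1200+0.0300+0.0000 = 0.1500 m
S_min ≈ 0.0800+4.0000+7.2720+0.1500  ⇒  S_min = 5751/500 m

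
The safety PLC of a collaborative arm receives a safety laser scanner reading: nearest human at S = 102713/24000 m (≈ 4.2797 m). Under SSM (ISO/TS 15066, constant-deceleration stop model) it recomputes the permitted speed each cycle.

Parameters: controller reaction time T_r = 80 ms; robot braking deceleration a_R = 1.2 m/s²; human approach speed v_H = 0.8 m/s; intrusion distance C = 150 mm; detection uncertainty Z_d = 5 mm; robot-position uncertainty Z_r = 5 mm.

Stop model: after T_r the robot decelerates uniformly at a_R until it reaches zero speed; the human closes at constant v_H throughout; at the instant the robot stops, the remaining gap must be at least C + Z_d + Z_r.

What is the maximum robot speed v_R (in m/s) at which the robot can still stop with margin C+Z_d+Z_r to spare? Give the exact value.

at the boundary: (5/12)·v² + (56/75)·v + (-97337/24000) = 0
  disc = (56/75)² − 4·(5/12)·(-97337/24000) = 292681/40000 ; √disc = 541/200
  v_R = (−(56/75) + 541/200) / (2·(5/12)) = 47/20 m/s
check:
stop time T_s = (47/20)/(6/5) = 1.9583 s
robot covers v_R·T_r = 2.3500·0.0800 = 0.1880 m before braking
braking distance = 2.3500²/(2·1.2000) = 2.3010 m
person approaches 0.8000·(0.0800+1.9583) = 1.6307 m
residual clearance needed = 0.1500+0.0050+0.0050 = 0.1600 m
sum ≈ 0.1880+2.3010+1.6307+0.1600 ≈ 4.2797 m = S ✓

v_R_max = 47/20 m/s = 2.3500 m/s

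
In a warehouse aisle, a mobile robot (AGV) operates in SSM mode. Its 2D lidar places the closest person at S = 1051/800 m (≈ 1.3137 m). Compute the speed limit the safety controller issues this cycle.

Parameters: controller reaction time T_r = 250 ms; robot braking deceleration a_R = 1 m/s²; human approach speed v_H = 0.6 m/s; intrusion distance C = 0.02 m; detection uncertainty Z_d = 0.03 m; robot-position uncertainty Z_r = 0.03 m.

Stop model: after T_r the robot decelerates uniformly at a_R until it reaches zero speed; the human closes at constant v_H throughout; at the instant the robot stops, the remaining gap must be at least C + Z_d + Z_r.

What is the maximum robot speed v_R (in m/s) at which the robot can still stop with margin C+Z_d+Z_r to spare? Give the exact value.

v_R_max = 17/20 m/s = 0.8500 m/s

quadratic (1/2)·v² + (17/20)·v + (-867/800) = 0
  disc = (17/20)² − 4·(1/2)·(-867/800) = 289/100 ; √disc = 17/10
  v_R = (−(17/20) + 17/10) / (2·(1/2)) = 17/20 m/s
check:
stop time T_s = (17/20)/1 = 0.8500 s
robot covers v_R·T_r = 0.8500·0.2500 = 0.2125 m before braking
robot under decel: 0.8500²/(2·1.0000) = 0.3613 m
human closes 0.6000·1.1000 = 0.6600 m
residual clearance needed = 0.0200+0.0300+0.0300 = 0.0800 m
sum ≈ 0.2125+0.3613+0.6600+0.0800 ≈ 1.3137 m = S ✓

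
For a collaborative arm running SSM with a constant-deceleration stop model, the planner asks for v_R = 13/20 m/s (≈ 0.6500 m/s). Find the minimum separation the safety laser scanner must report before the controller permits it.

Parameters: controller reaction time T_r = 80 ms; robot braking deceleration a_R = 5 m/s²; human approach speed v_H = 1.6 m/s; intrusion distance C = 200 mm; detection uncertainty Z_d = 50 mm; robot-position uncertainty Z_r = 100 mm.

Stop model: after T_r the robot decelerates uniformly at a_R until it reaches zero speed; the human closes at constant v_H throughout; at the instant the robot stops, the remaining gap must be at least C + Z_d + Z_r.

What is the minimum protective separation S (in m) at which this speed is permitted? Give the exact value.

stop time T_s = (13/20)/5 = 0.1300 s
robot covers v_R·T_r = 0.6500·0.0800 = 0.0520 m before braking
robot covers 0.6500·0.1300 − ½·5.0000·0.1300² = 0.0423 m while stopping
human closes 1.6000·0.2100 = 0.3360 m
margins: 0.2000+0.0500+0.1000 = 0.3500 m
S_min ≈ 0.0520+0.0423+0.3360+0.3500  ⇒  S_min = 3121/4000 m

S_min = 3121/4000 m = 0.7802 m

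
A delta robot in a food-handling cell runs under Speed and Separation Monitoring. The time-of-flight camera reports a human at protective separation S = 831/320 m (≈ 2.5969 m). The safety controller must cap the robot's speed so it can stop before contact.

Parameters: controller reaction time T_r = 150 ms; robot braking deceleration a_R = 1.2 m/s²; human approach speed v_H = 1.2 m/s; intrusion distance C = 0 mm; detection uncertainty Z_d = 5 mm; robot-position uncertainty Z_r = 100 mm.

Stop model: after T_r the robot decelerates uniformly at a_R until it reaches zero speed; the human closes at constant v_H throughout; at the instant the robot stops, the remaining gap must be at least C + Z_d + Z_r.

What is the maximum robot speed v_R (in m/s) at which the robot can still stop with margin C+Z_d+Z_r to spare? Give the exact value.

v_R_max = 27/20 m/s = 1.3500 m/s

collect terms ⇒ (5/12)·v_R² + (23/20)·v_R + (-3699/1600) = 0
  disc = (23/20)² − 4·(5/12)·(-3699/1600) = 8281/1600 ; √disc = 91/40
  v_R = (−(23/20) + 91/40) / (2·(5/12)) = 27/20 m/s
check:
T_s = v_R/a_R = (27/20)/(6/5) = 1.1250 s
robot in T_r: 1.3500·0.1500 = 0.2025 m
robot covers 1.3500·1.1250 − ½·1.2000·1.1250² = 0.7594 m while stopping
human over T_r+T_s: 1.2000·(0.1500+1.1250) = 1.5300 m
C+Z_d+Z_r = 0.0000+0.0050+0.1000 = 0.1050 m
sum ≈ 0.2025+0.7594+1.5300+0.1050 ≈ 2.5969 m = S ✓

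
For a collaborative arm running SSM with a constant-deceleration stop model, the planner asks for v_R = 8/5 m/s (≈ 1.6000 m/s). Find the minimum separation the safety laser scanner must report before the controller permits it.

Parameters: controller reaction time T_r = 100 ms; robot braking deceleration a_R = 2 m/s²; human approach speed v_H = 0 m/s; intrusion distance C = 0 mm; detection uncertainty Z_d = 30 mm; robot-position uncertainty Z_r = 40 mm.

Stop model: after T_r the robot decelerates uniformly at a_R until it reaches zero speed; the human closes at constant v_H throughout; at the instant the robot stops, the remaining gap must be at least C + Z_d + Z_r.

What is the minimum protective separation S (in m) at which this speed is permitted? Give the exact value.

S_min = 87/100 m = 0.8700 m

stop time T_s = (8/5)/2 = 0.8000 s
reaction-phase robot travel = 1.6000·0.1000 = 0.1600 m
robot under decel: 1.6000²/(2·2.0000) = 0.6400 m
person approaches 0.0000·(0.1000+0.8000) = 0.0000 m
residual clearance needed = 0.0000+0.0300+0.0400 = 0.0700 m
S_min ≈ 0.1600+0.6400+0.0000+0.0700  ⇒  S_min = 87/100 m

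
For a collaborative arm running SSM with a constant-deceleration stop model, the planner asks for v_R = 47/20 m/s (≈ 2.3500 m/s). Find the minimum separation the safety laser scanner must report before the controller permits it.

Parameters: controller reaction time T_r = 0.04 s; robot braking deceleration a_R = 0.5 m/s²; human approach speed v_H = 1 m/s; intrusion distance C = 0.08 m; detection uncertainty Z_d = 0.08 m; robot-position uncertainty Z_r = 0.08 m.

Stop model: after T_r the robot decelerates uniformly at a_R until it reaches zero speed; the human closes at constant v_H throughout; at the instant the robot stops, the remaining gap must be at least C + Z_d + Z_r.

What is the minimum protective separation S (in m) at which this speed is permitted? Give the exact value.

T_s = v_R/a_R = (47/20)/(1/2) = 4.7000 s
robot covers v_R·T_r = 2.3500·0.0400 = 0.0940 m before braking
braking distance = 2.3500²/(2·0.5000) = 5.5225 m
human closes 1.0000·4.7400 = 4.7400 m
C+Z_d+Z_r = 0.0800+0.0800+0.0800 = 0.2400 m
S_min ≈ 0.0940+5.5225+4.7400+0.2400  ⇒  S_min = 21193/2000 m

S_min = 21193/2000 m = 10.5965 m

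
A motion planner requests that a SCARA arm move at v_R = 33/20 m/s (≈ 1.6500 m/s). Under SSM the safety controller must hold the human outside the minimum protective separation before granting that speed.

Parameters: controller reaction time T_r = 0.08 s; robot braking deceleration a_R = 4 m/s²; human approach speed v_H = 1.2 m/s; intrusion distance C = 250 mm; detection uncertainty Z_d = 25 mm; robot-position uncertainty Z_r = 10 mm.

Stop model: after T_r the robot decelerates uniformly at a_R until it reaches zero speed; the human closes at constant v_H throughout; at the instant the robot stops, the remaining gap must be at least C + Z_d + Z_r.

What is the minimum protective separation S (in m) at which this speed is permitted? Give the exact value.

T_s = v_R/a_R = (33/20)/4 = 0.4125 s
robot covers v_R·T_r = 1.6500·0.0800 = 0.1320 m before braking
robot under decel: 1.6500²/(2·4.0000) = 0.3403 m
human over T_r+T_s: 1.2000·(0.0800+0.4125) = 0.5910 m
residual clearance needed = 0.2500+0.0250+0.0100 = 0.2850 m
S_min ≈ 0.1320+0.3403+0.5910+0.2850  ⇒  S_min = 21573/16000 m

S_min = 21573/16000 m = 1.3483 m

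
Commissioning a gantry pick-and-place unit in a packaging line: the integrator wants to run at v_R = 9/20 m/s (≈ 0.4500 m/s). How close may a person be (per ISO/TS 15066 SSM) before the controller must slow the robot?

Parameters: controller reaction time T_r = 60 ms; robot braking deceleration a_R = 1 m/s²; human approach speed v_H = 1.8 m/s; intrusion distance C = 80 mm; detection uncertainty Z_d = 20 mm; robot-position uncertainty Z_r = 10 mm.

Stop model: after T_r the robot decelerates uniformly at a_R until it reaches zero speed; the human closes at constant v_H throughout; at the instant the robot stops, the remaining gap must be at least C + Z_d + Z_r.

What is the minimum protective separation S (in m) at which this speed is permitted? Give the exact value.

T_s = v_R/a_R = (9/20)/1 = 0.4500 s
robot in T_r: 0.4500·0.0600 = 0.0270 m
robot under decel: 0.4500²/(2·1.0000) = 0.1013 m
human over T_r+T_s: 1.8000·(0.0600+0.4500) = 0.9180 m
margins: 0.0800+0.0200+0.0100 = 0.1100 m
S_min ≈ 0.0270+0.1013+0.9180+0.1100  ⇒  S_min = 37/32 m

S_min = 37/32 m = 1.1562 m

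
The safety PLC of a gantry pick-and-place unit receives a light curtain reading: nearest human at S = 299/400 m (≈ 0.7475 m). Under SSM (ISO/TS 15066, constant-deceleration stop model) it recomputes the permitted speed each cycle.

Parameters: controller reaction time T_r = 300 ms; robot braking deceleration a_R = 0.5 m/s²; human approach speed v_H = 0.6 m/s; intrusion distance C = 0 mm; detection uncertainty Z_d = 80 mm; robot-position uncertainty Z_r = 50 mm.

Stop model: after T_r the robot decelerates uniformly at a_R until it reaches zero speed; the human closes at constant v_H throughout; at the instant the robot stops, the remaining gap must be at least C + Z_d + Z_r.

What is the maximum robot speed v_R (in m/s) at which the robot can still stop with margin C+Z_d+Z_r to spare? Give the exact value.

collect terms ⇒ (1)·v_R² + (3/2)·v_R + (-7/16) = 0
  disc = (3/2)² − 4·(1)·(-7/16) = 4 ; √disc = 2
  v_R = (−(3/2) + 2) / (2·(1)) = 1/4 m/s
check:
braking lasts T_s = (1/4)/(1/2) = 0.5000 s
reaction-phase robot travel = 0.2500·0.3000 = 0.0750 m
robot covers 0.2500·0.5000 − ½·0.5000·0.5000² = 0.0625 m while stopping
human over T_r+T_s: 0.6000·(0.3000+0.5000) = 0.4800 m
C+Z_d+Z_r = 0.0000+0.0800+0.0500 = 0.1300 m
sum ≈ 0.0750+0.0625+0.4800+0.1300 ≈ 0.7475 m = S ✓

v_R_max = 1/4 m/s = 0.2500 m/s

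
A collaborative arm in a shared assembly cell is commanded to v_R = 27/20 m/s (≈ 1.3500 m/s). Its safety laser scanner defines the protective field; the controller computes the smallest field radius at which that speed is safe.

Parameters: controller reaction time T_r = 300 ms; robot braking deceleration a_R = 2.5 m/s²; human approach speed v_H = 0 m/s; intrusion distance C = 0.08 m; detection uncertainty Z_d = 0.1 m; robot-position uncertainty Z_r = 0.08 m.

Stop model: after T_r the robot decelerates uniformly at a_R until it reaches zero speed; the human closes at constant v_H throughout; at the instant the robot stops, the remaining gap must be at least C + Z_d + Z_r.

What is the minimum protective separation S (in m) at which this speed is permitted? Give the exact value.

braking lasts T_s = (27/20)/(5/2) = 0.5400 s
robot in T_r: 1.3500·0.3000 = 0.4050 m
robot covers 1.3500·0.5400 − ½·2.5000·0.5400² = 0.3645 m while stopping
human over T_r+T_s: 0.0000·(0.3000+0.5400) = 0.0000 m
residual clearance needed = 0.0800+0.1000+0.0800 = 0.2600 m
S_min ≈ 0.4050+0.3645+0.0000+0.2600  ⇒  S_min = 2059/2000 m

S_min = 2059/2000 m = 1.0295 m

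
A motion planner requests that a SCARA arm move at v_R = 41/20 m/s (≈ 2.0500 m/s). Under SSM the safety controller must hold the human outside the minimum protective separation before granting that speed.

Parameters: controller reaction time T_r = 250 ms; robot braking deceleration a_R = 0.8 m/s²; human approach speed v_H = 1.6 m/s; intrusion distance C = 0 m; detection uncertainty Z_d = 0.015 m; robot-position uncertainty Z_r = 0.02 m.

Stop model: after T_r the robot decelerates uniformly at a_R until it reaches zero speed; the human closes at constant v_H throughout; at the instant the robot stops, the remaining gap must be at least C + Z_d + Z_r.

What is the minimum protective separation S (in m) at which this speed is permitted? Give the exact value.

T_s = v_R/a_R = (41/20)/(4/5) = 2.5625 s
reaction-phase robot travel = 2.0500·0.2500 = 0.5125 m
braking distance = 2.0500²/(2·0.8000) = 2.6266 m
human over T_r+T_s: 1.6000·(0.2500+2.5625) = 4.5000 m
C+Z_d+Z_r = 0.0000+0.0150+0.0200 = 0.0350 m
S_min ≈ 0.5125+2.6266+4.5000+0.0350  ⇒  S_min = 24557/3200 m

S_min = 24557/3200 m = 7.6741 m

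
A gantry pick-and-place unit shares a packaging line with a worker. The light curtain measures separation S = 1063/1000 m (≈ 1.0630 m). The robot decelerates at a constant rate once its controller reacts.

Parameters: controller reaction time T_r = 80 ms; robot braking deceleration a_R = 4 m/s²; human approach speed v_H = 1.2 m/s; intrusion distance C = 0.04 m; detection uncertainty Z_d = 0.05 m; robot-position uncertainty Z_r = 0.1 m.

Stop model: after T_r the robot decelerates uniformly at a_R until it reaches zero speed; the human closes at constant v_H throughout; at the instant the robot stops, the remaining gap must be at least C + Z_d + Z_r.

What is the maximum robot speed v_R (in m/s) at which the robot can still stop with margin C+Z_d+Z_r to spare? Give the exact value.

collect terms ⇒ (1/8)·v_R² + (19/50)·v_R + (-777/1000) = 0
  disc = (19/50)² − 4·(1/8)·(-777/1000) = 5329/10000 ; √disc = 73/100
  v_R = (−(19/50) + 73/100) / (2·(1/8)) = 7/5 m/s
check:
braking lasts T_s = (7/5)/4 = 0.3500 s
reaction-phase robot travel = 1.4000·0.0800 = 0.1120 m
robot covers 1.4000·0.3500 − ½·4.0000·0.3500² = 0.2450 m while stopping
human closes 1.2000·0.4300 = 0.5160 m
C+Z_d+Z_r = 0.0400+0.0500+0.1000 = 0.1900 m
sum ≈ 0.1120+0.2450+0.5160+0.1900 ≈ 1.0630 m = S ✓

v_R_max = 7/5 m/s = 1.4000 m/s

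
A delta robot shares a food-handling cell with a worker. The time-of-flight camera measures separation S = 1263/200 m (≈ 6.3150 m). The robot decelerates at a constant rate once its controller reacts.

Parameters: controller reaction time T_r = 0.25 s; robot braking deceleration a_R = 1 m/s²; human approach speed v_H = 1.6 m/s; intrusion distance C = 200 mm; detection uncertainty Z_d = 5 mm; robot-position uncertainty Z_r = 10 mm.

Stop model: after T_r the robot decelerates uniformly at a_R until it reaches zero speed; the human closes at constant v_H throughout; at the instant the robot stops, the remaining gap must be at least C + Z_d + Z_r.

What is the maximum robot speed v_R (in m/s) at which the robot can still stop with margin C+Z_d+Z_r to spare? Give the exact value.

at the boundary: (1/2)·v² + (37/20)·v + (-57/10) = 0
  disc = (37/20)² − 4·(1/2)·(-57/10) = 5929/400 ; √disc = 77/20
  v_R = (−(37/20) + 77/20) / (2·(1/2)) = 2 m/s
check:
braking lasts T_s = 2/1 = 2.0000 s
robot covers v_R·T_r = 2.0000·0.2500 = 0.5000 m before braking
robot covers 2.0000·2.0000 − ½·1.0000·2.0000² = 2.0000 m while stopping
person approaches 1.6000·(0.2500+2.0000) = 3.6000 m
margins: 0.2000+0.0050+0.0100 = 0.2150 m
sum ≈ 0.5000+2.0000+3.6000+0.2150 ≈ 6.3150 m = S ✓

v_R_max = 2 m/s = 2.0000 m/s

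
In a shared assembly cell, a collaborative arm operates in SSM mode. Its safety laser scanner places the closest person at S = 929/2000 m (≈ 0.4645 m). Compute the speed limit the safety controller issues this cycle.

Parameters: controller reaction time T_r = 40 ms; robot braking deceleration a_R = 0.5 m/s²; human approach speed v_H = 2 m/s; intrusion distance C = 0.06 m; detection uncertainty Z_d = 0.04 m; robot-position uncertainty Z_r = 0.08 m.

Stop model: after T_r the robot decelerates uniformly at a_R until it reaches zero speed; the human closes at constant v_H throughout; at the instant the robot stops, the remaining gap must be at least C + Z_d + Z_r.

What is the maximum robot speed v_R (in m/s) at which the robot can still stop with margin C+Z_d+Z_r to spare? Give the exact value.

v_R_max = 1/20 m/s = 0.0500 m/s

quadratic (1)·v² + (101/25)·v + (-409/2000) = 0
  disc = (101/25)² − 4·(1)·(-409/2000) = 42849/2500 ; √disc = 207/50
  v_R = (−(101/25) + 207/50) / (2·(1)) = 1/20 m/s
check:
braking lasts T_s = (1/20)/(1/2) = 0.1000 s
reaction-phase robot travel = 0.0500·0.0400 = 0.0020 m
robot under decel: 0.0500²/(2·0.5000) = 0.0025 m
human over T_r+T_s: 2.0000·(0.0400+0.1000) = 0.2800 m
residual clearance needed = 0.0600+0.0400+0.0800 = 0.1800 m
sum ≈ 0.0020+0.0025+0.2800+0.1800 ≈ 0.4645 m = S ✓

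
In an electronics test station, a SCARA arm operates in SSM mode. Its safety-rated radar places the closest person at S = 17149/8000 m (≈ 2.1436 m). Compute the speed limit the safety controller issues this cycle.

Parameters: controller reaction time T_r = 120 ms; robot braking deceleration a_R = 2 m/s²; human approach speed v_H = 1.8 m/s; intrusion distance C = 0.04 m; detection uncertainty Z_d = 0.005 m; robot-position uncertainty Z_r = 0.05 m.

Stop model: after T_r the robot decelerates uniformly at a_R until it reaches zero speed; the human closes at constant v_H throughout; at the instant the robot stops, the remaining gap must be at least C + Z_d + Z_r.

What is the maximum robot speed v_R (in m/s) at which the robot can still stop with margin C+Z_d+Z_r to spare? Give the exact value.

v_R_max = 27/20 m/s = 1.3500 m/s

quadratic (1/4)·v² + (51/50)·v + (-14661/8000) = 0
  disc = (51/50)² − 4·(1/4)·(-14661/8000) = 114921/40000 ; √disc = 339/200
  v_R = (−(51/50) + 339/200) / (2·(1/4)) = 27/20 m/s
check:
stop time T_s = (27/20)/2 = 0.6750 s
reaction-phase robot travel = 1.3500·0.1200 = 0.1620 m
braking distance = 1.3500²/(2·2.0000) = 0.4556 m
person approaches 1.8000·(0.1200+0.6750) = 1.4310 m
C+Z_d+Z_r = 0.0400+0.0050+0.0500 = 0.0950 m
sum ≈ 0.1620+0.4556+1.4310+0.0950 ≈ 2.1436 m = S ✓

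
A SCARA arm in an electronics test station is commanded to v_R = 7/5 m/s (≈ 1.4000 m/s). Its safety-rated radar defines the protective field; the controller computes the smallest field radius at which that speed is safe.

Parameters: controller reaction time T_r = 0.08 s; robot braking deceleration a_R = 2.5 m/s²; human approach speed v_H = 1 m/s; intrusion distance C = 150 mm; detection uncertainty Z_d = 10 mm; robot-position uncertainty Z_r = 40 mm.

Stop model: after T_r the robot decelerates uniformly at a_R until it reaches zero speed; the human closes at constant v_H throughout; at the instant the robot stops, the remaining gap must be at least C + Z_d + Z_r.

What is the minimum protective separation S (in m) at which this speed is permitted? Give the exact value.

T_s = v_R/a_R = (7/5)/(5/2) = 0.5600 s
reaction-phase robot travel = 1.4000·0.0800 = 0.1120 m
robot covers 1.4000·0.5600 − ½·2.5000·0.5600² = 0.3920 m while stopping
person approaches 1.0000·(0.0800+0.5600) = 0.6400 m
residual clearance needed = 0.1500+0.0100+0.0400 = 0.2000 m
S_min ≈ 0.1120+0.3920+0.6400+0.2000  ⇒  S_min = 168/125 m

S_min = 168/125 m = 1.3440 m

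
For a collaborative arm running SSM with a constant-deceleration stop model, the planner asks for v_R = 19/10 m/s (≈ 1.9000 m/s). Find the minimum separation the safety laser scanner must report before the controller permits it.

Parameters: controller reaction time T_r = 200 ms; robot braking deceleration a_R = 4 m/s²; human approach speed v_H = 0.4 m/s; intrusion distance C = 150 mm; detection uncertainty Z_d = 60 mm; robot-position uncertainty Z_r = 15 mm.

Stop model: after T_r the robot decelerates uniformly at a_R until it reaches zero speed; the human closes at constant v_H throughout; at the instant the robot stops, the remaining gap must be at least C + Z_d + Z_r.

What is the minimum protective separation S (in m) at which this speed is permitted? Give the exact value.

S_min = 1061/800 m = 1.3262 m

stop time T_s = (19/10)/4 = 0.4750 s
reaction-phase robot travel = 1.9000·0.2000 = 0.3800 m
robot under decel: 1.9000²/(2·4.0000) = 0.4512 m
human closes 0.4000·0.6750 = 0.2700 m
residual clearance needed = 0.1500+0.0600+0.0150 = 0.2250 m
S_min ≈ 0.3800+0.4512+0.2700+0.2250  ⇒  S_min = 1061/800 m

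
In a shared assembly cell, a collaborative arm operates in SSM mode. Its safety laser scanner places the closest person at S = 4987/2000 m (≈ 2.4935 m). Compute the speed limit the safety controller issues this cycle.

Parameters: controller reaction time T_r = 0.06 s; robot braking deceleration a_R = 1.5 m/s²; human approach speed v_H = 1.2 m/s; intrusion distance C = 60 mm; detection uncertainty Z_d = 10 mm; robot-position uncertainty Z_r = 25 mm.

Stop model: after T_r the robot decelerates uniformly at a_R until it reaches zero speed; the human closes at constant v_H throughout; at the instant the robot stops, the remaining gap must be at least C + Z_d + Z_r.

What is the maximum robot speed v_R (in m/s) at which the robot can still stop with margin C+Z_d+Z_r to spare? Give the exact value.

v_R_max = 33/20 m/s = 1.6500 m/s

at the boundary: (1/3)·v² + (43/50)·v + (-4653/2000) = 0
  disc = (43/50)² − 4·(1/3)·(-4653/2000) = 2401/625 ; √disc = 49/25
  v_R = (−(43/50) + 49/25) / (2·(1/3)) = 33/20 m/s
check:
T_s = v_R/a_R = (33/20)/(3/2) = 1.1000 s
robot in T_r: 1.6500·0.0600 = 0.0990 m
robot under decel: 1.6500²/(2·1.5000) = 0.9075 m
person approaches 1.2000·(0.0600+1.1000) = 1.3920 m
margins: 0.0600+0.0100+0.0250 = 0.0950 m
sum ≈ 0.0990+0.9075+1.3920+0.0950 ≈ 2.4935 m = S ✓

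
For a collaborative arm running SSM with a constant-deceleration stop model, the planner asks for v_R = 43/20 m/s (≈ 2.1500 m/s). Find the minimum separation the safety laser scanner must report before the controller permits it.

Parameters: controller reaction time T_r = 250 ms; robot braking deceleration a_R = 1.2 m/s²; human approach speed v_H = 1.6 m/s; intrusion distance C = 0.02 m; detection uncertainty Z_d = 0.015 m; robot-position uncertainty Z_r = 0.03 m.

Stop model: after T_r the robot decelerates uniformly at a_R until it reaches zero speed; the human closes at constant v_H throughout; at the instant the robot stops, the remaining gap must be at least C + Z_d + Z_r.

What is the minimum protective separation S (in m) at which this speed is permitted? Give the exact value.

S_min = 27817/4800 m = 5.7952 m

stop time T_s = (43/20)/(6/5) = 1.7917 s
robot in T_r: 2.1500·0.2500 = 0.5375 m
braking distance = 2.1500²/(2·1.2000) = 1.9260 m
human closes 1.6000·2.0417 = 3.2667 m
margins: 0.0200+0.0150+0.0300 = 0.0650 m
S_min ≈ 0.5375+1.9260+3.2667+0.0650  ⇒  S_min = 27817/4800 m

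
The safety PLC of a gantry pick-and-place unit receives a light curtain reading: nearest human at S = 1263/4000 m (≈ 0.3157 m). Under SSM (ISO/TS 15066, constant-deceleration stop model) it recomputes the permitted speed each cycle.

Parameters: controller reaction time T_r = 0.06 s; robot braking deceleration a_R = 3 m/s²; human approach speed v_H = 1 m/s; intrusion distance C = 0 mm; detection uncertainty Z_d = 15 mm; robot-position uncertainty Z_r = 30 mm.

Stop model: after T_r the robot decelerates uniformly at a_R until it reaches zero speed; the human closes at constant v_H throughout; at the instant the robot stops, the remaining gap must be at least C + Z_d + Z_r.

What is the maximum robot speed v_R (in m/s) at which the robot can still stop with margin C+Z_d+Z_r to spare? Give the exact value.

at the boundary: (1/6)·v² + (59/150)·v + (-843/4000) = 0
  disc = (59/150)² − 4·(1/6)·(-843/4000) = 26569/90000 ; √disc = 163/300
  v_R = (−(59/150) + 163/300) / (2·(1/6)) = 9/20 m/s
check:
stop time T_s = (9/20)/3 = 0.1500 s
robot in T_r: 0.4500·0.0600 = 0.0270 m
braking distance = 0.4500²/(2·3.0000) = 0.0338 m
human over T_r+T_s: 1.0000·(0.0600+0.1500) = 0.2100 m
residual clearance needed = 0.0000+0.0150+0.0300 = 0.0450 m
sum ≈ 0.0270+0.0338+0.2100+0.0450 ≈ 0.3157 m = S ✓

v_R_max = 9/20 m/s = 0.4500 m/s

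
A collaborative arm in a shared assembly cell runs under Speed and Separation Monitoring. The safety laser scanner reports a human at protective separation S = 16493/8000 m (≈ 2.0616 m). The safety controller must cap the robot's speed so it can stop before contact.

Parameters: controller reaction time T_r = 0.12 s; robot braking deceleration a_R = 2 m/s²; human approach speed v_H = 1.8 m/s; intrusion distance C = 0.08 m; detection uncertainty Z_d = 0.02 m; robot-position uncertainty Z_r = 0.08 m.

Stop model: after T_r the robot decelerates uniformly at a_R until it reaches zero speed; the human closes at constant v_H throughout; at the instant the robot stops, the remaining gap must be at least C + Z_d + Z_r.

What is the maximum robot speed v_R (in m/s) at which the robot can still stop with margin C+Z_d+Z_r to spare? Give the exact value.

v_R_max = 5/4 m/s = 1.2500 m/s

at the boundary: (1/4)·v² + (51/50)·v + (-533/320) = 0
  disc = (51/50)² − 4·(1/4)·(-533/320) = 108241/40000 ; √disc = 329/200
  v_R = (−(51/50) + 329/200) / (2·(1/4)) = 5/4 m/s
check:
T_s = v_R/a_R = (5/4)/2 = 0.6250 s
reaction-phase robot travel = 1.2500·0.1200 = 0.1500 m
braking distance = 1.2500²/(2·2.0000) = 0.3906 m
human closes 1.8000·0.7450 = 1.3410 m
C+Z_d+Z_r = 0.0800+0.0200+0.0800 = 0.1800 m
sum ≈ 0.1500+0.3906+1.3410+0.1800 ≈ 2.0616 m = S ✓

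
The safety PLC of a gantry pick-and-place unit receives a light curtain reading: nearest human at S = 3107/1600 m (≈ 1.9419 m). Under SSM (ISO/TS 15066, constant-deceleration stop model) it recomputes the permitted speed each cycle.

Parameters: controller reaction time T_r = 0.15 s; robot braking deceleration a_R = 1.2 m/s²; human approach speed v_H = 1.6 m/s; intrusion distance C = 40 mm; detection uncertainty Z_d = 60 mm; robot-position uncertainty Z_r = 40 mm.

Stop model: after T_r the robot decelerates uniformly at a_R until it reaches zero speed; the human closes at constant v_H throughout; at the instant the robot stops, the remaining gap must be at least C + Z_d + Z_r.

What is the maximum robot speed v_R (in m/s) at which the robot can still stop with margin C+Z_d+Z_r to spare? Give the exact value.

at the boundary: (5/12)·v² + (89/60)·v + (-2499/1600) = 0
  disc = (89/60)² − 4·(5/12)·(-2499/1600) = 69169/14400 ; √disc = 263/120
  v_R = (−(89/60) + 263/120) / (2·(5/12)) = 17/20 m/s
check:
T_s = v_R/a_R = (17/20)/(6/5) = 0.7083 s
robot in T_r: 0.8500·0.1500 = 0.1275 m
robot covers 0.8500·0.7083 − ½·1.2000·0.7083² = 0.3010 m while stopping
person approaches 1.6000·(0.1500+0.7083) = 1.3733 m
C+Z_d+Z_r = 0.0400+0.0600+0.0400 = 0.1400 m
sum ≈ 0.1275+0.3010+1.3733+0.1400 ≈ 1.9419 m = S ✓

v_R_max = 17/20 m/s = 0.8500 m/s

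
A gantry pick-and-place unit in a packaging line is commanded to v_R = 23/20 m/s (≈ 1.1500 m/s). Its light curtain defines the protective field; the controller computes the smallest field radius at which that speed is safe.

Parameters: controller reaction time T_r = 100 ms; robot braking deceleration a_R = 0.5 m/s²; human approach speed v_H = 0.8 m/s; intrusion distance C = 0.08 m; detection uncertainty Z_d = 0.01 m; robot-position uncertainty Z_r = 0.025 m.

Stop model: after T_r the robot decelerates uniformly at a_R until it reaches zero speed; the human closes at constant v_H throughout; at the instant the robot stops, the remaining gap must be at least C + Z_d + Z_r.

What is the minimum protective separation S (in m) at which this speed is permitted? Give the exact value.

S_min = 1389/400 m = 3.4725 m

T_s = v_R/a_R = (23/20)/(1/2) = 2.3000 s
reaction-phase robot travel = 1.1500·0.1000 = 0.1150 m
robot under decel: 1.1500²/(2·0.5000) = 1.3225 m
human over T_r+T_s: 0.8000·(0.1000+2.3000) = 1.9200 m
C+Z_d+Z_r = 0.0800+0.0100+0.0250 = 0.1150 m
S_min ≈ 0.1150+1.3225+1.9200+0.1150  ⇒  S_min = 1389/400 m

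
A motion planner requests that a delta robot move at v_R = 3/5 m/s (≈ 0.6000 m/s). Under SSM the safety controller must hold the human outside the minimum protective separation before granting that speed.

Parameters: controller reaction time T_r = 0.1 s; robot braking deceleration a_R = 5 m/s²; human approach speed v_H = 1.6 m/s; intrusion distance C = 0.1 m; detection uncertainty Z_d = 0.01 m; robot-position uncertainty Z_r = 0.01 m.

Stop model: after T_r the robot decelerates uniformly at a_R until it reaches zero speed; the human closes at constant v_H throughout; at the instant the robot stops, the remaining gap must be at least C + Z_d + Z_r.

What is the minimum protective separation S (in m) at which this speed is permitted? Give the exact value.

S_min = 71/125 m = 0.5680 m

stop time T_s = (3/5)/5 = 0.1200 s
reaction-phase robot travel = 0.6000·0.1000 = 0.0600 m
robot under decel: 0.6000²/(2·5.0000) = 0.0360 m
human over T_r+T_s: 1.6000·(0.1000+0.1200) = 0.3520 m
residual clearance needed = 0.1000+0.0100+0.0100 = 0.1200 m
S_min ≈ 0.0600+0.0360+0.3520+0.1200  ⇒  S_min = 71/125 m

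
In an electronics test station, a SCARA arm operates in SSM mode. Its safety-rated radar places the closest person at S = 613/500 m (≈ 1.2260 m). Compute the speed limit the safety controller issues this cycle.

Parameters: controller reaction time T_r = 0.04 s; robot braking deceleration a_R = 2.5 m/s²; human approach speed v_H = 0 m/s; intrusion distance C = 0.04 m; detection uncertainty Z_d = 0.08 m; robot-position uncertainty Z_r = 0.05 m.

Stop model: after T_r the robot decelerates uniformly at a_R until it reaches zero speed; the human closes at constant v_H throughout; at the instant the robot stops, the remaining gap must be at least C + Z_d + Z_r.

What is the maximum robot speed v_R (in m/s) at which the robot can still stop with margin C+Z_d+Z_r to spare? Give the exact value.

at the boundary: (1/5)·v² + (1/25)·v + (-132/125) = 0
  disc = (1/25)² − 4·(1/5)·(-132/125) = 529/625 ; √disc = 23/25
  v_R = (−(1/25) + 23/25) / (2·(1/5)) = 11/5 m/s
check:
T_s = v_R/a_R = (11/5)/(5/2) = 0.8800 s
robot in T_r: 2.2000·0.0400 = 0.0880 m
robot under decel: 2.2000²/(2·2.5000) = 0.9680 m
person approaches 0.0000·(0.0400+0.8800) = 0.0000 m
residual clearance needed = 0.0400+0.0800+0.0500 = 0.1700 m
sum ≈ 0.0880+0.9680+0.0000+0.1700 ≈ 1.2260 m = S ✓

v_R_max = 11/5 m/s = 2.2000 m/s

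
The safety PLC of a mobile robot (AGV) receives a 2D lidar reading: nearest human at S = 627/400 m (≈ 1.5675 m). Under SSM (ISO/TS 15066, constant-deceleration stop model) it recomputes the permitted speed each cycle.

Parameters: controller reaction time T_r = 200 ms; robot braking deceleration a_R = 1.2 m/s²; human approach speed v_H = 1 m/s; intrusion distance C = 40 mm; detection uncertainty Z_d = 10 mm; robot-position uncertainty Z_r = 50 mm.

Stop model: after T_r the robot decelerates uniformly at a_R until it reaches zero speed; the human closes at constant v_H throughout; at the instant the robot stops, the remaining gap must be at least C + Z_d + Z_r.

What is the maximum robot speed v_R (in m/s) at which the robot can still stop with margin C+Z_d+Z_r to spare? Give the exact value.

quadratic (5/12)·v² + (31/30)·v + (-507/400) = 0
  disc = (31/30)² − 4·(5/12)·(-507/400) = 11449/3600 ; √disc = 107/60
  v_R = (−(31/30) + 107/60) / (2·(5/12)) = 9/10 m/s
check:
braking lasts T_s = (9/10)/(6/5) = 0.7500 s
robot in T_r: 0.9000·0.2000 = 0.1800 m
braking distance = 0.9000²/(2·1.2000) = 0.3375 m
person approaches 1.0000·(0.2000+0.7500) = 0.9500 m
residual clearance needed = 0.0400+0.0100+0.0500 = 0.1000 m
sum ≈ 0.1800+0.3375+0.9500+0.1000 ≈ 1.5675 m = S ✓

v_R_max = 9/10 m/s = 0.9000 m/s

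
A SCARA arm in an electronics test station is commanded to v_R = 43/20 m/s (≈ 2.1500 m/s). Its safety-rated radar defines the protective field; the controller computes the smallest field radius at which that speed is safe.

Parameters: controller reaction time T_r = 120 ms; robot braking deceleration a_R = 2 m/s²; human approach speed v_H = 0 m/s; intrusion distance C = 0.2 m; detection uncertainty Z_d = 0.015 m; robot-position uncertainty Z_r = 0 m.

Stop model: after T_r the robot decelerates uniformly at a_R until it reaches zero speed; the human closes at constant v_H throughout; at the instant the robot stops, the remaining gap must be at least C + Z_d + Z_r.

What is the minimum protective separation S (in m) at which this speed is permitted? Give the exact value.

S_min = 13029/8000 m = 1.6286 m

stop time T_s = (43/20)/2 = 1.0750 s
robot covers v_R·T_r = 2.1500·0.1200 = 0.2580 m before braking
robot under decel: 2.1500²/(2·2.0000) = 1.1556 m
human over T_r+T_s: 0.0000·(0.1200+1.0750) = 0.0000 m
residual clearance needed = 0.2000+0.0150+0.0000 = 0.2150 m
S_min ≈ 0.2580+1.1556+0.0000+0.2150  ⇒  S_min = 13029/8000 m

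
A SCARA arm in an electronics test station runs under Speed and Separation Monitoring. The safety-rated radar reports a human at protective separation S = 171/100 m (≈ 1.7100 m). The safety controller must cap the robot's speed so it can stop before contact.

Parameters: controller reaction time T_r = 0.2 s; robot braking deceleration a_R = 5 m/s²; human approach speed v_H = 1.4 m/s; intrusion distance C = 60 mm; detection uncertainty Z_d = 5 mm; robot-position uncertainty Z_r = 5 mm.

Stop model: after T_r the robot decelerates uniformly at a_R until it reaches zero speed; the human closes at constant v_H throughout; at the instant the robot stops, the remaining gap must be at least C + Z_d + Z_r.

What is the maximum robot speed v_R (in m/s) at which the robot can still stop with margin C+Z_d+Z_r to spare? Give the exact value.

at the boundary: (1/10)·v² + (12/25)·v + (-34/25) = 0
  disc = (12/25)² − 4·(1/10)·(-34/25) = 484/625 ; √disc = 22/25
  v_R = (−(12/25) + 22/25) / (2·(1/10)) = 2 m/s
check:
stop time T_s = 2/5 = 0.4000 s
robot covers v_R·T_r = 2.0000·0.2000 = 0.4000 m before braking
robot covers 2.0000·0.4000 − ½·5.0000·0.4000² = 0.4000 m while stopping
human over T_r+T_s: 1.4000·(0.2000+0.4000) = 0.8400 m
margins: 0.0600+0.0050+0.0050 = 0.0700 m
sum ≈ 0.4000+0.4000+0.8400+0.0700 ≈ 1.7100 m = S ✓

v_R_max = 2 m/s = 2.0000 m/s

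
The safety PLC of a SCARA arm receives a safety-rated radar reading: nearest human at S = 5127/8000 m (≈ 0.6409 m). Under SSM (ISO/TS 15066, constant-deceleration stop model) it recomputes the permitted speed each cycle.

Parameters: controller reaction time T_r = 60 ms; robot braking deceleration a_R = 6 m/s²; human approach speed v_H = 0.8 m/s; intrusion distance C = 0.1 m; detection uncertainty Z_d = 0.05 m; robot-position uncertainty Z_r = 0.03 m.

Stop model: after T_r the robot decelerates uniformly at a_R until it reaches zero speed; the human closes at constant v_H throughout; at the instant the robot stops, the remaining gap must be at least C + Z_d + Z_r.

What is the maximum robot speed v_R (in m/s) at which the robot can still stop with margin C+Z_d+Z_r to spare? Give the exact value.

v_R_max = 27/20 m/s = 1.3500 m/s

quadratic (1/12)·v² + (29/150)·v + (-3303/8000) = 0
  disc = (29/150)² − 4·(1/12)·(-3303/8000) = 63001/360000 ; √disc = 251/600
  v_R = (−(29/150) + 251/600) / (2·(1/12)) = 27/20 m/s
check:
braking lasts T_s = (27/20)/6 = 0.2250 s
reaction-phase robot travel = 1.3500·0.0600 = 0.0810 m
robot covers 1.3500·0.2250 − ½·6.0000·0.2250² = 0.1519 m while stopping
person approaches 0.8000·(0.0600+0.2250) = 0.2280 m
C+Z_d+Z_r = 0.1000+0.0500+0.0300 = 0.1800 m
sum ≈ 0.0810+0.1519+0.2280+0.1800 ≈ 0.6409 m = S ✓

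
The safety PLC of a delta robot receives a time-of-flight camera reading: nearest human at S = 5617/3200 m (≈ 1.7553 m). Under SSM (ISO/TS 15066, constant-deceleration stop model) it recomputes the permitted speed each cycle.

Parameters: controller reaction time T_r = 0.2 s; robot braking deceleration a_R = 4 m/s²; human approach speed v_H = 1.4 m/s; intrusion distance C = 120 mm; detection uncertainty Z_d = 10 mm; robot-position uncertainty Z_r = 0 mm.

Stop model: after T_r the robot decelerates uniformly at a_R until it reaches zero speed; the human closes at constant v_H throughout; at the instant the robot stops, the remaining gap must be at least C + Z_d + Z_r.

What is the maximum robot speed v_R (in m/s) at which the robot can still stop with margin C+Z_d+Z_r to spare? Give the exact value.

collect terms ⇒ (1/8)·v_R² + (11/20)·v_R + (-861/640) = 0
  disc = (11/20)² − 4·(1/8)·(-861/640) = 6241/6400 ; √disc = 79/80
  v_R = (−(11/20) + 79/80) / (2·(1/8)) = 7/4 m/s
check:
T_s = v_R/a_R = (7/4)/4 = 0.4375 s
reaction-phase robot travel = 1.7500·0.2000 = 0.3500 m
robot under decel: 1.7500²/(2·4.0000) = 0.3828 m
human over T_r+T_s: 1.4000·(0.2000+0.4375) = 0.8925 m
residual clearance needed = 0.1200+0.0100+0.0000 = 0.1300 m
sum ≈ 0.3500+0.3828+0.8925+0.1300 ≈ 1.7553 m = S ✓

v_R_max = 7/4 m/s = 1.7500 m/s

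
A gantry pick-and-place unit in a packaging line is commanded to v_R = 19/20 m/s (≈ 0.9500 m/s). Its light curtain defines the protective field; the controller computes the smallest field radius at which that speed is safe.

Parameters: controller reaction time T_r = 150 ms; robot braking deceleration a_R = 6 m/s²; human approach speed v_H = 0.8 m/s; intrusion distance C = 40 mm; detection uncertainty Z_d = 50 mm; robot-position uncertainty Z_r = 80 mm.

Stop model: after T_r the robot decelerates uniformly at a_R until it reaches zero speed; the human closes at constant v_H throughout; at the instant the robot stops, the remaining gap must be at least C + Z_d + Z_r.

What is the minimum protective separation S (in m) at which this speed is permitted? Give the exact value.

S_min = 203/320 m = 0.6344 m

T_s = v_R/a_R = (19/20)/6 = 0.1583 s
robot covers v_R·T_r = 0.9500·0.1500 = 0.1425 m before braking
robot under decel: 0.9500²/(2·6.0000) = 0.0752 m
person approaches 0.8000·(0.1500+0.1583) = 0.2467 m
residual clearance needed = 0.0400+0.0500+0.0800 = 0.1700 m
S_min ≈ 0.1425+0.0752+0.2467+0.1700  ⇒  S_min = 203/320 m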